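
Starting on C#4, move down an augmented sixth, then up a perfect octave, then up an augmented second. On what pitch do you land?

F#4

Down an augmented sixth from C#4: Eb3 (10 semitones down).
A perfect octave up from Eb3 is Eb4.
Eb4 up an augmented second → F#4 (3 semitones).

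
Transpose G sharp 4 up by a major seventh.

Seven letter names up from G: F.
A major seventh is 11 semitones; 11 semitones up from G#4 gives F##5.

F double-sharp 5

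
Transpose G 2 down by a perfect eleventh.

Counting four letter names plus an octave down from G lands on D.
A perfect eleventh is 17 semitones; 17 semitones down from G2 gives D1.

D 1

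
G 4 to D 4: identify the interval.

perfect fourth

Descending from G4 to D4 is the same interval as ascending D4 to G4.
D to G spans four letter names (D-E-F-G) — that makes it a fourth of some quality.
Counting semitones, D4→G4 is 5, which is the perfect fourth.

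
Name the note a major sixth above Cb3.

Ab3

The sixth takes the letter from C up to A.
Moving 9 semitones up from Cb3 (the size of a major sixth) reaches Ab3.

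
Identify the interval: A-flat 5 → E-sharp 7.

doubly augmented 12th

A to E spans five letter names (A-B-C-D-E), plus an octave: a twelfth.
Ab5 to E#7 spans 21 semitones — two semitones wider than the perfect twelfth (19) — giving a doubly augmented twelfth.
(Equivalently, a compound doubly augmented fifth: a doubly augmented fifth plus an octave.)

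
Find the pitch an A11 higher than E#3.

Four letters up from E (plus an octave) reaches A.
Moving 18 semitones up from E#3 (the size of an augmented eleventh) reaches A##4.

A##4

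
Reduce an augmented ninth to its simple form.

augmented second

Each octave removed subtracts seven from the number: 9 − 7 = 2.
Quality carries through unchanged, so the simple form is an augmented second.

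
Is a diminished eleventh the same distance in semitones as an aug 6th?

No

16 semitones (diminished eleventh) vs 10 semitones (augmented sixth): not equal.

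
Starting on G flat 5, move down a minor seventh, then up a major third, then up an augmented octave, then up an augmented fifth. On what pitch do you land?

G double-sharp 6

Gb5 down a minor seventh → Ab4 (10 semitones).
Up a major third from Ab4: C5 (4 semitones up).
Up an augmented octave from C5: C#6 (13 semitones up).
C#6 up an augmented fifth → G##6 (8 semitones).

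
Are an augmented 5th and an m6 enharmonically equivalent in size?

An augmented fifth = 8 semitones = a minor sixth; enharmonically equal.

Yes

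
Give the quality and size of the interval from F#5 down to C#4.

perfect eleventh

Descending from F#5 to C#4 is the same interval as ascending C#4 to F#5.
C to F spans four letter names (C-D-E-F), plus an octave — that makes it an eleventh of some quality.
C#4 to F#5 is 17 semitones, matching the perfect eleventh exactly, so the quality is perfect.
(Equivalently, a compound perfect fourth: a perfect fourth plus an octave.)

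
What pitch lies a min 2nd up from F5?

Counting two letter names up from F lands on G.
A minor second is 1 semitone; 1 semitone up from F5 gives Gb5.

Gb5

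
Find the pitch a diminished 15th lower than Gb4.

For a fifteenth the letter name doesn't change: still G, two octaves down.
A diminished fifteenth spans 23 semitones, so from Gb4 the target pitch is G2.

G2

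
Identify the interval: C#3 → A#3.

major sixth

C to A spans six letter names (C-D-E-F-G-A), so the interval is some kind of sixth.
Counting semitones, C#3→A#3 is 9, which is the major sixth.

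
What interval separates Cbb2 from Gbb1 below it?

Descending from Cbb2 to Gbb1 is the same interval as ascending Gbb1 to Cbb2.
G to C spans four letter names (G-A-B-C), so the interval is some kind of fourth.
The perfect fourth spans 5 semitones, and Gbb1 to Cbb2 is exactly 5 semitones — so this is a perfect fourth.

perfect fourth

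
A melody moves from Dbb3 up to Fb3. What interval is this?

major third

D to F spans three letter names (D-E-F) — that makes it a third of some quality.
Dbb3 to Fb3 is 4 semitones, matching the major third exactly, so the quality is major.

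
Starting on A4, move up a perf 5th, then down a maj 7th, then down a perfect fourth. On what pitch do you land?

C4

A4 up a perfect fifth → E5 (7 semitones).
A major seventh down from E5 is F4.
F4 down a perfect fourth → C4 (5 semitones).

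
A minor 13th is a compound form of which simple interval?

minor 6th

Take out an octave (7 from the number): 13 − 7 = 6.
So a minor thirteenth is an octave plus a minor sixth. The quality is unchanged.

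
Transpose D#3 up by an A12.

Counting five letter names plus an octave up from D lands on A.
An augmented twelfth is 20 semitones; 20 semitones up from D#3 gives A##4.

A##4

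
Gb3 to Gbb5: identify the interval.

diminished 15th

G to G is the same letter name, plus 2 octaves: a fifteenth.
The perfect fifteenth is 24 semitones; here we have 23, one semitone narrower: diminished.
(Equivalently, a compound diminished octave: a diminished octave plus an octave.)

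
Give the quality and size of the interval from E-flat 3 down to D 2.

Descending from Eb3 to D2 is the same interval as ascending D2 to Eb3.
D to E spans two letter names (D-E), plus an octave — that makes it a ninth of some quality.
D2 to Eb3 is 13 semitones, a half step short of the major ninth (14), so this is minor.
(Equivalently, a compound minor second: a minor second plus an octave.)

minor 9th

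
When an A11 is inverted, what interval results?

First reduce the compound augmented eleventh to its simple form, an augmented fourth.
Inverted interval numbers add to nine, so a fourth pairs with a fifth (4 + 5 = 9).
The quality also flips — augmented becomes diminished — giving a diminished fifth.

diminished 5th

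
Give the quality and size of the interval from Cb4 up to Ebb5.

minor tenth

C to E spans three letter names (C-D-E), plus an octave — that makes it a tenth of some quality.
A major tenth would be 16 semitones, but Cb4 to Ebb5 is 15 — one semitone narrower, making it a minor tenth.
(Equivalently, a compound minor third: a minor third plus an octave.)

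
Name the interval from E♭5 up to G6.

M10

E to G spans three letter names (E-F-G), plus an octave — that makes it a tenth of some quality.
The major tenth spans 16 semitones, and Eb5 to G6 is exactly 16 semitones — so this is a major tenth.
(Equivalently, a compound major third: a major third plus an octave.)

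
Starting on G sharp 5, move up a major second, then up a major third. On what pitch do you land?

G#5 up a major second → A#5 (2 semitones).
A#5 up a major third → C##6 (4 semitones).

C double-sharp 6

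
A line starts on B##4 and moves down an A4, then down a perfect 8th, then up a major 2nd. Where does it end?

G##3

Down an augmented fourth from B##4: F##4 (6 semitones down).
F##4 down a perfect octave → F##3 (12 semitones).
Up a major second from F##3: G##3 (2 semitones up).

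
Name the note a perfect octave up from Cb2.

Cb3

An octave keeps the letter name C, an octave up from C.
Moving 12 semitones up from Cb2 (the size of a perfect octave) reaches Cb3.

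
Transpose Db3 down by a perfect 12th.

Gb1

Five letters down from D (plus an octave) reaches G.
A perfect twelfth spans 19 semitones, so from Db3 the target pitch is Gb1.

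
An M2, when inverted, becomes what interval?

The rule of nine gives the new number: 9 − 2 = 7, so a second becomes a seventh.
Quality inverts too: major becomes minor. That makes the inversion a minor seventh.

minor 7th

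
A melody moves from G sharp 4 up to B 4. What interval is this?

G to B spans three letter names (G-A-B): a third.
G#4 to B4 is 3 semitones, a half step short of the major third (4), so this is minor.

minor third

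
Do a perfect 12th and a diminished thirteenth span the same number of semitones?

Both span 19 semitones: a perfect twelfth and a diminished thirteenth are the same chromatic distance.

Yes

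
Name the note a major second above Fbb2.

Gbb2

Two letter names up from F: G.
A major second spans 2 semitones, so from Fbb2 the target pitch is Gbb2.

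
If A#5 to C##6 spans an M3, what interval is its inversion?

minor 6th

The rule of nine gives the new number: 9 − 3 = 6, so a third becomes a sixth.
And major becomes minor under inversion, so we get a minor sixth.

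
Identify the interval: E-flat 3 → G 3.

major third

E to G spans three letter names (E-F-G), so the interval is some kind of third.
Eb3 to G3 is 4 semitones, matching the major third exactly, so the quality is major.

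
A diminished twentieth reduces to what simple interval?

Each octave removed subtracts seven from the number: 20 − 14 = 6.
Quality carries through unchanged, so the simple form is a diminished sixth.

d6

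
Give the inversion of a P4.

perfect 5th

Interval numbers invert to sum to nine: 4 + 5 = 9, so a fourth inverts to a fifth.
Quality inverts too: perfect stays perfect. That makes the inversion a perfect fifth.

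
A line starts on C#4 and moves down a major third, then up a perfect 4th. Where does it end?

Down a major third from C#4: A3 (4 semitones down).
A perfect fourth up from A3 is D4.

D4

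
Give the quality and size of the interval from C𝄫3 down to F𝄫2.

Descending from Cbb3 to Fbb2 is the same interval as ascending Fbb2 to Cbb3.
F to C spans five letter names (F-G-A-B-C) — that makes it a fifth of some quality.
Fbb2 to Cbb3 is 7 semitones, matching the perfect fifth exactly, so the quality is perfect.

perfect fifth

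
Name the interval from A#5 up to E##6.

A to E spans five letter names (A-B-C-D-E): a fifth.
A#5 to E##6 spans 8 semitones — one semitone wider than the perfect fifth (7) — giving an augmented fifth.

augmented fifth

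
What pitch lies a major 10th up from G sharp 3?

Three letters up from G (plus an octave) reaches B.
A major tenth is 16 semitones; 16 semitones up from G#3 gives B#4.

B sharp 4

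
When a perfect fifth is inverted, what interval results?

P4

The rule of nine gives the new number: 9 − 5 = 4, so a fifth becomes a fourth.
The quality also flips — perfect stays perfect — giving a perfect fourth.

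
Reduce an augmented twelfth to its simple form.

A5

Subtracting seven from the interval number removes an octave: 12 − 7 = 5.
Quality carries through unchanged, so the simple form is an augmented fifth.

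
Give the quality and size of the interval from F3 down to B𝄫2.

Descending from F3 to Bbb2 is the same interval as ascending Bbb2 to F3.
B to F spans five letter names (B-C-D-E-F) — that makes it a fifth of some quality.
A perfect fifth would be 7 semitones; Bbb2 to F3 is 8, one semitone wider, so the interval is augmented.

augmented 5th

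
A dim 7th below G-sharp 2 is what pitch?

Seven letter names down from G: A.
Moving 9 semitones down from G#2 (the size of a diminished seventh) reaches A##1.

A-double-sharp 1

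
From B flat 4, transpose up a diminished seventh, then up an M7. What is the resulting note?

Bb4 up a diminished seventh → Abb5 (9 semitones).
Up a major seventh from Abb5: Gb6 (11 semitones up).

G flat 6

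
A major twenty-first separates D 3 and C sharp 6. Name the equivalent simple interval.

Subtracting seven from the interval number removes an octave: 21 − 14 = 7.
So a major twenty-first is 2 octaves plus a major seventh. The quality is unchanged.

major 7th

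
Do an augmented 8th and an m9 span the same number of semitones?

Yes

An augmented octave spans 13 semitones, and a minor ninth also spans 13 semitones — they're enharmonic.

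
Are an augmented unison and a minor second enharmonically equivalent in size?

An augmented unison spans 1 semitone, and a minor second also spans 1 semitone — they're enharmonic.

Yes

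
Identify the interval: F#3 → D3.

major 3rd

Descending from F#3 to D3 is the same interval as ascending D3 to F#3.
D to F spans three letter names (D-E-F), so the interval is some kind of third.
D3 to F#3 is 4 semitones, matching the major third exactly, so the quality is major.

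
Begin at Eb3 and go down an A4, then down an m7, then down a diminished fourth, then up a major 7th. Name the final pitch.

An augmented fourth down from Eb3 is Bbb2.
A minor seventh down from Bbb2 is Cb2.
A diminished fourth down from Cb2 is G1.
Up a major seventh from G1: F#2 (11 semitones up).

F#2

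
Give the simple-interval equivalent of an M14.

M7

Each octave removed subtracts seven from the number: 14 − 7 = 7.
So a major fourteenth is an octave plus a major seventh. The quality is unchanged.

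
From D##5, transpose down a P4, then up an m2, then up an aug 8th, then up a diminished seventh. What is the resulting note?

A perfect fourth down from D##5 is A##4.
Up a minor second from A##4: B#4 (1 semitone up).
Up an augmented octave from B#4: B##5 (13 semitones up).
B##5 up a diminished seventh → A#6 (9 semitones).

A#6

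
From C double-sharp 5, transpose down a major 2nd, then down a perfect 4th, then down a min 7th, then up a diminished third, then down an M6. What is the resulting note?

D 3

C##5 down a major second → B#4 (2 semitones).
Down a perfect fourth from B#4: F##4 (5 semitones down).
F##4 down a minor seventh → G##3 (10 semitones).
G##3 up a diminished third → B3 (2 semitones).
B3 down a major sixth → D3 (9 semitones).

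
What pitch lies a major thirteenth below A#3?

C#2

The thirteenth's letter: A down six letter names plus an octave → C.
A major thirteenth spans 21 semitones, so from A#3 the target pitch is C#2.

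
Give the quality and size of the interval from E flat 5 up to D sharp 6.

A7

E to D spans seven letter names (E-F-G-A-B-C-D) — that makes it a seventh of some quality.
A major seventh would be 11 semitones; Eb5 to D#6 is 12, one semitone wider, so the interval is augmented.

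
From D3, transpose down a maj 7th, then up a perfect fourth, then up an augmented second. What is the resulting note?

B2

A major seventh down from D3 is Eb2.
A perfect fourth up from Eb2 is Ab2.
An augmented second up from Ab2 is B2.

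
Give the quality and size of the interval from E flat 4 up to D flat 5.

m7

E to D spans seven letter names (E-F-G-A-B-C-D): a seventh.
A major seventh would be 11 semitones, but Eb4 to Db5 is 10 — one semitone narrower, making it a minor seventh.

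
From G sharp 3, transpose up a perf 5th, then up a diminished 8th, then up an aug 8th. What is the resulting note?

G#3 up a perfect fifth → D#4 (7 semitones).
A diminished octave up from D#4 is D5.
Up an augmented octave from D5: D#6 (13 semitones up).

D sharp 6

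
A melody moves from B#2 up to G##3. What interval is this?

B to G spans six letter names (B-C-D-E-F-G), so the interval is some kind of sixth.
B#2 to G##3 is 9 semitones, matching the major sixth exactly, so the quality is major.

major 6th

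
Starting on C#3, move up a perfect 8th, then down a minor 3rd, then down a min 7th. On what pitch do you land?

Up a perfect octave from C#3: C#4 (12 semitones up).
A minor third down from C#4 is A#3.
A minor seventh down from A#3 is B#2.

B#2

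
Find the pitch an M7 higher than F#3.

E#4

The seventh takes the letter from F up to E.
A major seventh spans 11 semitones, so from F#3 the target pitch is E#4.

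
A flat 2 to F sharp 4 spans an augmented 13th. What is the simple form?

augmented sixth

Take out an octave (7 from the number): 13 − 7 = 6.
That makes an augmented thirteenth a compound augmented sixth — an octave plus an augmented sixth.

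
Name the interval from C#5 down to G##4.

diminished fourth

Descending from C#5 to G##4 is the same interval as ascending G##4 to C#5.
G to C spans four letter names (G-A-B-C): a fourth.
The perfect fourth is 5 semitones; here we have 4, one semitone narrower: diminished.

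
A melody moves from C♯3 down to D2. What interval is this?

Descending from C#3 to D2 is the same interval as ascending D2 to C#3.
D to C spans seven letter names (D-E-F-G-A-B-C) — that makes it a seventh of some quality.
D2 to C#3 is 11 semitones, matching the major seventh exactly, so the quality is major.

major seventh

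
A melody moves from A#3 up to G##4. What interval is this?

A to G spans seven letter names (A-B-C-D-E-F-G) — that makes it a seventh of some quality.
A#3 to G##4 is 11 semitones, matching the major seventh exactly, so the quality is major.

major seventh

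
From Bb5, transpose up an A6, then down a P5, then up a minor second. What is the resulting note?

Up an augmented sixth from Bb5: G#6 (10 semitones up).
A perfect fifth down from G#6 is C#6.
C#6 up a minor second → D6 (1 semitone).

D6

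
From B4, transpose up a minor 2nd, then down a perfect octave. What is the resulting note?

A minor second up from B4 is C5.
C5 down a perfect octave → C4 (12 semitones).

C4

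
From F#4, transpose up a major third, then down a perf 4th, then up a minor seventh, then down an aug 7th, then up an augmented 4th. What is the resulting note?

A4

Up a major third from F#4: A#4 (4 semitones up).
A#4 down a perfect fourth → E#4 (5 semitones).
E#4 up a minor seventh → D#5 (10 semitones).
Down an augmented seventh from D#5: Eb4 (12 semitones down).
Eb4 up an augmented fourth → A4 (6 semitones).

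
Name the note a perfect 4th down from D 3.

Counting four letter names down from D lands on A.
Moving 5 semitones down from D3 (the size of a perfect fourth) reaches A2.

A 2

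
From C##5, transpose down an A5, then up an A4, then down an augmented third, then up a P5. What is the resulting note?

Down an augmented fifth from C##5: F#4 (8 semitones down).
Up an augmented fourth from F#4: B#4 (6 semitones up).
Down an augmented third from B#4: G4 (5 semitones down).
A perfect fifth up from G4 is D5.

D5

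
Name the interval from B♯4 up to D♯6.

minor 10th

B to D spans three letter names (B-C-D), plus an octave, so the interval is some kind of tenth.
B#4 to D#6 is 15 semitones, a half step short of the major tenth (16), so this is minor.
(Equivalently, a compound minor third: a minor third plus an octave.)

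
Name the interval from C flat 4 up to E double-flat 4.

minor third

C to E spans three letter names (C-D-E), so the interval is some kind of third.
Cb4 to Ebb4 is 3 semitones, a half step short of the major third (4), so this is minor.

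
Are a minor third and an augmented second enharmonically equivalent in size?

Both span 3 semitones: a minor third and an augmented second are the same chromatic distance.

Yes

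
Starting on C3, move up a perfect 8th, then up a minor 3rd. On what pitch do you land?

Eb4

C3 up a perfect octave → C4 (12 semitones).
Up a minor third from C4: Eb4 (3 semitones up).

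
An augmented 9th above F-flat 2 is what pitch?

Two letters up from F (plus an octave) reaches G.
An augmented ninth spans 15 semitones, so from Fb2 the target pitch is G3.

G 3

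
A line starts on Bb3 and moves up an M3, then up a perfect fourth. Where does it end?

G4

A major third up from Bb3 is D4.
D4 up a perfect fourth → G4 (5 semitones).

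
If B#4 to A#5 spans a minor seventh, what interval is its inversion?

The rule of nine gives the new number: 9 − 7 = 2, so a seventh becomes a second.
The quality also flips — minor becomes major — giving a major second.

major 2nd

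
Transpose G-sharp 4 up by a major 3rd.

B-sharp 4

Three letter names up from G: B.
Moving 4 semitones up from G#4 (the size of a major third) reaches B#4.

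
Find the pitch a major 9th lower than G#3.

The ninth's letter: G down two letter names plus an octave → F.
A major ninth spans 14 semitones, so from G#3 the target pitch is F#2.

F#2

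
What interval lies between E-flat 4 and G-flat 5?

E to G spans three letter names (E-F-G), plus an octave — that makes it a tenth of some quality.
A major tenth would be 16 semitones, but Eb4 to Gb5 is 15 — one semitone narrower, making it a minor tenth.
(Equivalently, a compound minor third: a minor third plus an octave.)

minor tenth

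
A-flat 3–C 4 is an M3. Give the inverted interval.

minor sixth

Inverted interval numbers add to nine, so a third pairs with a sixth (3 + 6 = 9).
The quality also flips — major becomes minor — giving a minor sixth.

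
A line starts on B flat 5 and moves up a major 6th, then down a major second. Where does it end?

Bb5 up a major sixth → G6 (9 semitones).
G6 down a major second → F6 (2 semitones).

F 6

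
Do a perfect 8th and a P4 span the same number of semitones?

No

A perfect octave spans 12 semitones; a perfect fourth spans 5 semitones. They differ by 7.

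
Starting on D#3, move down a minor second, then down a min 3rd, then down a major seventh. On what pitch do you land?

B#1

Down a minor second from D#3: C##3 (1 semitone down).
C##3 down a minor third → A##2 (3 semitones).
A##2 down a major seventh → B#1 (11 semitones).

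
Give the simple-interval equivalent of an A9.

Take out an octave (7 from the number): 9 − 7 = 2.
Quality carries through unchanged, so the simple form is an augmented second.

A2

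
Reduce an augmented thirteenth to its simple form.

Take out an octave (7 from the number): 13 − 7 = 6.
Quality carries through unchanged, so the simple form is an augmented sixth.

augmented 6th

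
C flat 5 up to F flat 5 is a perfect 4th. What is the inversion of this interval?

perfect 5th

Interval numbers invert to sum to nine: 4 + 5 = 9, so a fourth inverts to a fifth.
The quality also flips — perfect stays perfect — giving a perfect fifth.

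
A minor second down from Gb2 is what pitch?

Counting two letter names down from G lands on F.
A minor second spans 1 semitone, so from Gb2 the target pitch is F2.

F2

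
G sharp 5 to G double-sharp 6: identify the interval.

G to G is the same letter name, plus an octave — that makes it an octave of some quality.
G#5 to G##6 spans 13 semitones — one semitone wider than the perfect octave (12) — giving an augmented octave.

augmented octave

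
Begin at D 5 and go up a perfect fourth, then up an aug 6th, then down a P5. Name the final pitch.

A perfect fourth up from D5 is G5.
Up an augmented sixth from G5: E#6 (10 semitones up).
A perfect fifth down from E#6 is A#5.

A sharp 5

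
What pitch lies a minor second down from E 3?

The second takes the letter from E down to D.
A minor second is 1 semitone; 1 semitone down from E3 gives D#3.

D-sharp 3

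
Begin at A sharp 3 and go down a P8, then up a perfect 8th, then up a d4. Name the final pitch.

A perfect octave down from A#3 is A#2.
Up a perfect octave from A#2: A#3 (12 semitones up).
Up a diminished fourth from A#3: D4 (4 semitones up).

D 4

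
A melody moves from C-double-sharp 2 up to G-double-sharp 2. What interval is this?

C to G spans five letter names (C-D-E-F-G) — that makes it a fifth of some quality.
Counting semitones, C##2→G##2 is 7, which is the perfect fifth.

perfect fifth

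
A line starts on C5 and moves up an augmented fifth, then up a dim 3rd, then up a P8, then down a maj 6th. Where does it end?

Db6

An augmented fifth up from C5 is G#5.
A diminished third up from G#5 is Bb5.
Up a perfect octave from Bb5: Bb6 (12 semitones up).
Bb6 down a major sixth → Db6 (9 semitones).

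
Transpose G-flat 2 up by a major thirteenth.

The thirteenth's letter: G up six letter names plus an octave → E.
A major thirteenth is 21 semitones; 21 semitones up from Gb2 gives Eb4.

E-flat 4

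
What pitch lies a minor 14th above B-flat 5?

Counting seven letter names plus an octave up from B lands on A.
A minor fourteenth is 22 semitones; 22 semitones up from Bb5 gives Ab7.

A-flat 7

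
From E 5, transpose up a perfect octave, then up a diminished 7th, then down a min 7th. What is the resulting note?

E flat 6

A perfect octave up from E5 is E6.
Up a diminished seventh from E6: Db7 (9 semitones up).
A minor seventh down from Db7 is Eb6.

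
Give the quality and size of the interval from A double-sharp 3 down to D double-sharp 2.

Descending from A##3 to D##2 is the same interval as ascending D##2 to A##3.
D to A spans five letter names (D-E-F-G-A), plus an octave: a twelfth.
D##2 to A##3 is 19 semitones, matching the perfect twelfth exactly, so the quality is perfect.
(Equivalently, a compound perfect fifth: a perfect fifth plus an octave.)

P12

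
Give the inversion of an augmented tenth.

diminished 6th

First reduce the compound augmented tenth to its simple form, an augmented third.
Interval numbers invert to sum to nine: 3 + 6 = 9, so a third inverts to a sixth.
The quality also flips — augmented becomes diminished — giving a diminished sixth.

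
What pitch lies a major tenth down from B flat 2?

Counting three letter names plus an octave down from B lands on G.
A major tenth spans 16 semitones, so from Bb2 the target pitch is Gb1.

G flat 1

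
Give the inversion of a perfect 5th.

perfect fourth

The rule of nine gives the new number: 9 − 5 = 4, so a fifth becomes a fourth.
Quality inverts too: perfect stays perfect. That makes the inversion a perfect fourth.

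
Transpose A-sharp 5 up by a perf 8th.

The letter stays A (same as the start), shifted an octave up.
A perfect octave is 12 semitones; 12 semitones up from A#5 gives A#6.

A-sharp 6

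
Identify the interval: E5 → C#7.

E to C spans six letter names (E-F-G-A-B-C), plus an octave: a thirteenth.
E5 to C#7 is 21 semitones, matching the major thirteenth exactly, so the quality is major.
(Equivalently, a compound major sixth: a major sixth plus an octave.)

major 13th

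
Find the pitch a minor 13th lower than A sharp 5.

Six letters down from A (plus an octave) reaches C.
A minor thirteenth spans 20 semitones, so from A#5 the target pitch is C##4.

C double-sharp 4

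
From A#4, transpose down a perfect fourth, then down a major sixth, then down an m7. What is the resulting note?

A#2

A#4 down a perfect fourth → E#4 (5 semitones).
E#4 down a major sixth → G#3 (9 semitones).
G#3 down a minor seventh → A#2 (10 semitones).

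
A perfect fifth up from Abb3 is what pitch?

Ebb4

Counting five letter names up from A lands on E.
A perfect fifth spans 7 semitones, so from Abb3 the target pitch is Ebb4.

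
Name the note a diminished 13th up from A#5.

The thirteenth's letter: A up six letter names plus an octave → F.
A diminished thirteenth is 19 semitones; 19 semitones up from A#5 gives F7.

F7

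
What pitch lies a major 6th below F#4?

A3

Counting six letter names down from F lands on A.
A major sixth spans 9 semitones, so from F#4 the target pitch is A3.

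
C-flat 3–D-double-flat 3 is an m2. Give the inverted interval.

major seventh

Interval numbers invert to sum to nine: 2 + 7 = 9, so a second inverts to a seventh.
And minor becomes major under inversion, so we get a major seventh.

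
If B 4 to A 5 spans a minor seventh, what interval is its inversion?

The rule of nine gives the new number: 9 − 7 = 2, so a seventh becomes a second.
And minor becomes major under inversion, so we get a major second.

major 2nd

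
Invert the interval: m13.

major 3rd

First reduce the compound minor thirteenth to its simple form, a minor sixth.
Interval numbers invert to sum to nine: 6 + 3 = 9, so a sixth inverts to a third.
Quality inverts too: minor becomes major. That makes the inversion a major third.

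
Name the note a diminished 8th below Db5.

D4

For an octave the letter name doesn't change: still D, an octave down.
A diminished octave is 11 semitones; 11 semitones down from Db5 gives D4.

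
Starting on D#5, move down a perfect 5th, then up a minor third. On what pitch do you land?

B4

D#5 down a perfect fifth → G#4 (7 semitones).
A minor third up from G#4 is B4.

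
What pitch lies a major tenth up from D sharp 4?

The tenth's letter: D up three letter names plus an octave → F.
Moving 16 semitones up from D#4 (the size of a major tenth) reaches F##5.

F double-sharp 5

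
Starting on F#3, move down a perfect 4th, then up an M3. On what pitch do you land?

Down a perfect fourth from F#3: C#3 (5 semitones down).
Up a major third from C#3: E#3 (4 semitones up).

E#3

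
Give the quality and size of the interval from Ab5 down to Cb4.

Descending from Ab5 to Cb4 is the same interval as ascending Cb4 to Ab5.
C to A spans six letter names (C-D-E-F-G-A), plus an octave: a thirteenth.
The major thirteenth spans 21 semitones, and Cb4 to Ab5 is exactly 21 semitones — so this is a major thirteenth.
(Equivalently, a compound major sixth: a major sixth plus an octave.)

major thirteenth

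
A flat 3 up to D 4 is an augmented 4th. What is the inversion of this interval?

The rule of nine gives the new number: 9 − 4 = 5, so a fourth becomes a fifth.
Quality inverts too: augmented becomes diminished. That makes the inversion a diminished fifth.

diminished 5th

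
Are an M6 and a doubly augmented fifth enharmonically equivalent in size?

Yes

Both span 9 semitones: a major sixth and a doubly augmented fifth are the same chromatic distance.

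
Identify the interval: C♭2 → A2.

C to A spans six letter names (C-D-E-F-G-A), so the interval is some kind of sixth.
A major sixth would be 9 semitones; Cb2 to A2 is 10, one semitone wider, so the interval is augmented.

augmented sixth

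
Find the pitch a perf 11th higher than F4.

Counting four letter names plus an octave up from F lands on B.
Moving 17 semitones up from F4 (the size of a perfect eleventh) reaches Bb5.

Bb5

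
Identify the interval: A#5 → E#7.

perfect 12th

A to E spans five letter names (A-B-C-D-E), plus an octave: a twelfth.
Counting semitones, A#5→E#7 is 19, which is the perfect twelfth.
(Equivalently, a compound perfect fifth: a perfect fifth plus an octave.)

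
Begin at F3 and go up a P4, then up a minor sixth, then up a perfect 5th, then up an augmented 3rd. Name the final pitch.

Up a perfect fourth from F3: Bb3 (5 semitones up).
Up a minor sixth from Bb3: Gb4 (8 semitones up).
Gb4 up a perfect fifth → Db5 (7 semitones).
An augmented third up from Db5 is F#5.

F#5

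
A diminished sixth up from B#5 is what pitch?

G6

The sixth takes the letter from B up to G.
A diminished sixth spans 7 semitones, so from B#5 the target pitch is G6.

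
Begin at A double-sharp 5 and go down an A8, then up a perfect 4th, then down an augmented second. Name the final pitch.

An augmented octave down from A##5 is A#4.
Up a perfect fourth from A#4: D#5 (5 semitones up).
Down an augmented second from D#5: C5 (3 semitones down).

C 5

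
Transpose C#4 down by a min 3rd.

A#3

The third takes the letter from C down to A.
Moving 3 semitones down from C#4 (the size of a minor third) reaches A#3.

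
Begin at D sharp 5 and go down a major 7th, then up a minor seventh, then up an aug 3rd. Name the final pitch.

Down a major seventh from D#5: E4 (11 semitones down).
A minor seventh up from E4 is D5.
An augmented third up from D5 is F##5.

F double-sharp 5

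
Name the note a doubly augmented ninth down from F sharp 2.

E double-flat 1

The ninth's letter: F down two letter names plus an octave → E.
A doubly augmented ninth spans 16 semitones, so from F#2 the target pitch is Ebb1.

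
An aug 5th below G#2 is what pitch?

C2

Five letter names down from G: C.
An augmented fifth spans 8 semitones, so from G#2 the target pitch is C2.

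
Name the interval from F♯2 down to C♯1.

Descending from F#2 to C#1 is the same interval as ascending C#1 to F#2.
C to F spans four letter names (C-D-E-F), plus an octave: an eleventh.
C#1 to F#2 is 17 semitones, matching the perfect eleventh exactly, so the quality is perfect.
(Equivalently, a compound perfect fourth: a perfect fourth plus an octave.)

perfect eleventh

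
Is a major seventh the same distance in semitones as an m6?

No

A major seventh spans 11 semitones; a minor sixth spans 8 semitones. They differ by 3.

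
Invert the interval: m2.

major 7th

The rule of nine gives the new number: 9 − 2 = 7, so a second becomes a seventh.
And minor becomes major under inversion, so we get a major seventh.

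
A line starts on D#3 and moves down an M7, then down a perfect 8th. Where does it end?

E1

Down a major seventh from D#3: E2 (11 semitones down).
A perfect octave down from E2 is E1.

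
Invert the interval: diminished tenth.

First reduce the compound diminished tenth to its simple form, a diminished third.
Interval numbers invert to sum to nine: 3 + 6 = 9, so a third inverts to a sixth.
The quality also flips — diminished becomes augmented — giving an augmented sixth.

augmented sixth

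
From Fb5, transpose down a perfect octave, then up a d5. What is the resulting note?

Cbb5

Down a perfect octave from Fb5: Fb4 (12 semitones down).
A diminished fifth up from Fb4 is Cbb5.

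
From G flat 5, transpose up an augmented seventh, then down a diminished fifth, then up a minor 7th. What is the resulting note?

Up an augmented seventh from Gb5: F#6 (12 semitones up).
A diminished fifth down from F#6 is B#5.
Up a minor seventh from B#5: A#6 (10 semitones up).

A sharp 6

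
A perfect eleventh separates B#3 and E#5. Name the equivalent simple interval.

P4

Take out an octave (7 from the number): 11 − 7 = 4.
So a perfect eleventh is an octave plus a perfect fourth. The quality is unchanged.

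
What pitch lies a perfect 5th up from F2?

Counting five letter names up from F lands on C.
A perfect fifth is 7 semitones; 7 semitones up from F2 gives C3.

C3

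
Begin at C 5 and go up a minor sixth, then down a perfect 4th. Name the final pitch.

A minor sixth up from C5 is Ab5.
Down a perfect fourth from Ab5: Eb5 (5 semitones down).

E flat 5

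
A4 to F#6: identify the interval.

major 13th

A to F spans six letter names (A-B-C-D-E-F), plus an octave: a thirteenth.
A4 to F#6 is 21 semitones, matching the major thirteenth exactly, so the quality is major.
(Equivalently, a compound major sixth: a major sixth plus an octave.)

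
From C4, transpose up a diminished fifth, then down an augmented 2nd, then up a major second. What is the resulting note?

A diminished fifth up from C4 is Gb4.
Gb4 down an augmented second → Fbb4 (3 semitones).
Fbb4 up a major second → Gbb4 (2 semitones).

Gbb4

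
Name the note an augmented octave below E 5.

For an octave the letter name doesn't change: still E, an octave down.
An augmented octave is 13 semitones; 13 semitones down from E5 gives Eb4.

E flat 4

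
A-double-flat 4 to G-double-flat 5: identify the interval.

A to G spans seven letter names (A-B-C-D-E-F-G): a seventh.
A major seventh would be 11 semitones, but Abb4 to Gbb5 is 10 — one semitone narrower, making it a minor seventh.

minor seventh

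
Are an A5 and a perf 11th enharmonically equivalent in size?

8 semitones (augmented fifth) vs 17 semitones (perfect eleventh): not equal.

No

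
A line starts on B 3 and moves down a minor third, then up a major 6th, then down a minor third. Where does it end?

C double-sharp 4

A minor third down from B3 is G#3.
G#3 up a major sixth → E#4 (9 semitones).
A minor third down from E#4 is C##4.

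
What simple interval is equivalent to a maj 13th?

M6

Take out an octave (7 from the number): 13 − 7 = 6.
So a major thirteenth is an octave plus a major sixth. The quality is unchanged.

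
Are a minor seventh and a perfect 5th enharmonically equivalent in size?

A minor seventh spans 10 semitones; a perfect fifth spans 7 semitones. They differ by 3.

No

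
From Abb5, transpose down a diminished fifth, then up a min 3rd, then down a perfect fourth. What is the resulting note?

Cb5

Down a diminished fifth from Abb5: Db5 (6 semitones down).
Up a minor third from Db5: Fb5 (3 semitones up).
A perfect fourth down from Fb5 is Cb5.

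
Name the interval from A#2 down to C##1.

minor thirteenth

Descending from A#2 to C##1 is the same interval as ascending C##1 to A#2.
C to A spans six letter names (C-D-E-F-G-A), plus an octave, so the interval is some kind of thirteenth.
A major thirteenth would be 21 semitones, but C##1 to A#2 is 20 — one semitone narrower, making it a minor thirteenth.
(Equivalently, a compound minor sixth: a minor sixth plus an octave.)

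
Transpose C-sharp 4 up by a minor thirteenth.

A 5

The thirteenth's letter: C up six letter names plus an octave → A.
A minor thirteenth spans 20 semitones, so from C#4 the target pitch is A5.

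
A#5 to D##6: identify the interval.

augmented fourth

A to D spans four letter names (A-B-C-D), so the interval is some kind of fourth.
A perfect fourth would be 5 semitones; A#5 to D##6 is 6, one semitone wider, so the interval is augmented.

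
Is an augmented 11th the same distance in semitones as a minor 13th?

An augmented eleventh spans 18 semitones; a minor thirteenth spans 20 semitones. They differ by 2.

No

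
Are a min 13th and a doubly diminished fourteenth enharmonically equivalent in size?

Yes

A minor thirteenth spans 20 semitones, and a doubly diminished fourteenth also spans 20 semitones — they're enharmonic.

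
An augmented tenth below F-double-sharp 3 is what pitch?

D 2

The tenth's letter: F down three letter names plus an octave → D.
An augmented tenth is 17 semitones; 17 semitones down from F##3 gives D2.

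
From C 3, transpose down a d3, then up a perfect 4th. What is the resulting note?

Down a diminished third from C3: A#2 (2 semitones down).
A#2 up a perfect fourth → D#3 (5 semitones).

D sharp 3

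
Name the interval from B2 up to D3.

minor third

B to D spans three letter names (B-C-D): a third.
B2 to D3 is 3 semitones, a half step short of the major third (4), so this is minor.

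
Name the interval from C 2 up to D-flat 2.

m2

C to D spans two letter names (C-D), so the interval is some kind of second.
C2 to Db2 is 1 semitone, a half step short of the major second (2), so this is minor.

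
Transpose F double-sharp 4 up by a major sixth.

Six letter names up from F: D.
A major sixth spans 9 semitones, so from F##4 the target pitch is D##5.

D double-sharp 5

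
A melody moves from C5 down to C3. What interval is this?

perfect 15th

Descending from C5 to C3 is the same interval as ascending C3 to C5.
C to C is the same letter name, plus 2 octaves: a fifteenth.
Counting semitones, C3→C5 is 24, which is the perfect fifteenth.
(Equivalently, a compound perfect octave: a perfect octave plus an octave.)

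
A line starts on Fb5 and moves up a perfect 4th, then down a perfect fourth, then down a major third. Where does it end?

Dbb5

A perfect fourth up from Fb5 is Bbb5.
A perfect fourth down from Bbb5 is Fb5.
Fb5 down a major third → Dbb5 (4 semitones).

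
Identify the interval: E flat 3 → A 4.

E to A spans four letter names (E-F-G-A), plus an octave, so the interval is some kind of eleventh.
The perfect eleventh is 17 semitones; here we have 18, one semitone wider: augmented.
(Equivalently, a compound augmented fourth: an augmented fourth plus an octave.)

A11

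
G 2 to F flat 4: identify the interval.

G to F spans seven letter names (G-A-B-C-D-E-F), plus an octave — that makes it a fourteenth of some quality.
A major fourteenth would be 23 semitones; G2 to Fb4 is 21, two semitones narrower, so the interval is diminished.
(Equivalently, a compound diminished seventh: a diminished seventh plus an octave.)

diminished fourteenth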